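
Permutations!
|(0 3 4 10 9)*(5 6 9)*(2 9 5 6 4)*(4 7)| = 20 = |(0 3 2 9)(4 10 6 5 7)|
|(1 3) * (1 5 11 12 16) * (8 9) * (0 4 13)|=6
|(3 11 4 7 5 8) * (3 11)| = |(4 7 5 8 11)| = 5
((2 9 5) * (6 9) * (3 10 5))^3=((2 6 9 3 10 5))^3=(2 3)(5 9)(6 10)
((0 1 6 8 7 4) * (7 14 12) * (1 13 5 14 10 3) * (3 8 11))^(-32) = (0 14 4 5 7 13 12)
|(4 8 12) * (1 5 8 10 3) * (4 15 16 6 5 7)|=|(1 7 4 10 3)(5 8 12 15 16 6)|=30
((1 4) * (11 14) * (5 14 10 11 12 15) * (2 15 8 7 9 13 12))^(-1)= ((1 4)(2 15 5 14)(7 9 13 12 8)(10 11))^(-1)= (1 4)(2 14 5 15)(7 8 12 13 9)(10 11)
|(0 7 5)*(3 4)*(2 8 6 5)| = 6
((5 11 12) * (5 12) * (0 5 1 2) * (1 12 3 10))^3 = (0 12 1 5 3 2 11 10)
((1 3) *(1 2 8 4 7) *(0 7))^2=((0 7 1 3 2 8 4))^2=(0 1 2 4 7 3 8)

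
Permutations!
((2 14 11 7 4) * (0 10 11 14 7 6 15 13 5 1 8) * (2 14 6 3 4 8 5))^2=((0 10 11 3 4 14 6 15 13 2 7 8)(1 5))^2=(0 11 4 6 13 7)(2 8 10 3 14 15)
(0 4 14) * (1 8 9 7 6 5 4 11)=(0 11 1 8 9 7 6 5 4 14)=[11, 8, 2, 3, 14, 4, 5, 6, 9, 7, 10, 1, 12, 13, 0]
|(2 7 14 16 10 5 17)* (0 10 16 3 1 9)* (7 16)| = 11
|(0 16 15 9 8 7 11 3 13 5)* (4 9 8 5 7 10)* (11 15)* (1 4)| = 13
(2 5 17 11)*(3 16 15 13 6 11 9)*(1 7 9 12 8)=(1 7 9 3 16 15 13 6 11 2 5 17 12 8)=[0, 7, 5, 16, 4, 17, 11, 9, 1, 3, 10, 2, 8, 6, 14, 13, 15, 12]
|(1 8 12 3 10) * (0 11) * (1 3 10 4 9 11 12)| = 14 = |(0 12 10 3 4 9 11)(1 8)|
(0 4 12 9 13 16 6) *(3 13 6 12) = (0 4 3 13 16 12 9 6) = [4, 1, 2, 13, 3, 5, 0, 7, 8, 6, 10, 11, 9, 16, 14, 15, 12]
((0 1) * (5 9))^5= ((0 1)(5 9))^5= (0 1)(5 9)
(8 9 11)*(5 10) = [0, 1, 2, 3, 4, 10, 6, 7, 9, 11, 5, 8] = (5 10)(8 9 11)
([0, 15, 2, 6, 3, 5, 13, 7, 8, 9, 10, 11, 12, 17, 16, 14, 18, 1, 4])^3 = (1 16 3 17 14 4 13 15 18 6)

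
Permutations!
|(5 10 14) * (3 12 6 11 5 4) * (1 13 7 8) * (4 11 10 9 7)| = 13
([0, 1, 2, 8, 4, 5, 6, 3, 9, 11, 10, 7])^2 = [0, 1, 2, 9, 4, 5, 6, 8, 11, 7, 10, 3]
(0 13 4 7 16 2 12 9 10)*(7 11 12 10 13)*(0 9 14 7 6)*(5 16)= (0 6)(2 10 9 13 4 11 12 14 7 5 16)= [6, 1, 10, 3, 11, 16, 0, 5, 8, 13, 9, 12, 14, 4, 7, 15, 2]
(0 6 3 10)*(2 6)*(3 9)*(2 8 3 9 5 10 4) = (0 8 3 4 2 6 5 10) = [8, 1, 6, 4, 2, 10, 5, 7, 3, 9, 0]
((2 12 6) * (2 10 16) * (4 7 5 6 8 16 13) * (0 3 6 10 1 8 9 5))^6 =(0 2 4 8 10 6 9)(1 5 3 12 7 16 13) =((0 3 6 1 8 16 2 12 9 5 10 13 4 7))^6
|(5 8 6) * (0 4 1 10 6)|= 7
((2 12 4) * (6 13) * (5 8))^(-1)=(2 4 12)(5 8)(6 13)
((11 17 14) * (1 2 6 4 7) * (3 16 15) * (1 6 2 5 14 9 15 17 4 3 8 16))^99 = (1 11 6 5 4 3 14 7)(8 15 9 17 16)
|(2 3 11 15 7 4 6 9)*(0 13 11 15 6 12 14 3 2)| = |(0 13 11 6 9)(3 15 7 4 12 14)| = 30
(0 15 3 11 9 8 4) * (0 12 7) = [15, 1, 2, 11, 12, 5, 6, 0, 4, 8, 10, 9, 7, 13, 14, 3] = (0 15 3 11 9 8 4 12 7)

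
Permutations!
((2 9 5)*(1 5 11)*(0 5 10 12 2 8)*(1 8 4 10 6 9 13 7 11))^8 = (0 11 13 12 4)(1 9 6)(2 10 5 8 7)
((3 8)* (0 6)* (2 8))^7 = (0 6)(2 8 3) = ((0 6)(2 8 3))^7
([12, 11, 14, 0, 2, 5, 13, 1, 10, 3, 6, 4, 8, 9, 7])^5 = (0 13 8 3 6 12 9 10)(1 7 14 2 4 11)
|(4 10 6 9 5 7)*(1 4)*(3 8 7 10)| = 20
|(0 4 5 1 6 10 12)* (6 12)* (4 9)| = |(0 9 4 5 1 12)(6 10)| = 6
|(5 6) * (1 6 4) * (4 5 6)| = |(6)(1 4)| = 2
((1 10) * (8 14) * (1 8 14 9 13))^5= (14)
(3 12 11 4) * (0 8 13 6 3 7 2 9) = (0 8 13 6 3 12 11 4 7 2 9) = [8, 1, 9, 12, 7, 5, 3, 2, 13, 0, 10, 4, 11, 6]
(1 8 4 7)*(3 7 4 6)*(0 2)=(0 2)(1 8 6 3 7)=[2, 8, 0, 7, 4, 5, 3, 1, 6]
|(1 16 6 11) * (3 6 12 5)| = 7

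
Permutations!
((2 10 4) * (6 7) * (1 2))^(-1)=(1 4 10 2)(6 7)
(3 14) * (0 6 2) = [6, 1, 0, 14, 4, 5, 2, 7, 8, 9, 10, 11, 12, 13, 3] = (0 6 2)(3 14)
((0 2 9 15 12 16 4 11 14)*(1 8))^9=(16)(1 8)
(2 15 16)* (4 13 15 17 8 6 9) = (2 17 8 6 9 4 13 15 16) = [0, 1, 17, 3, 13, 5, 9, 7, 6, 4, 10, 11, 12, 15, 14, 16, 2, 8]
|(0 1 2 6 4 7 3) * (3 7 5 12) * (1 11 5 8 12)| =|(0 11 5 1 2 6 4 8 12 3)| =10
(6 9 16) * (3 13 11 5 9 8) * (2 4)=[0, 1, 4, 13, 2, 9, 8, 7, 3, 16, 10, 5, 12, 11, 14, 15, 6]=(2 4)(3 13 11 5 9 16 6 8)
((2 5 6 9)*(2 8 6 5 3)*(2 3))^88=(6 9 8)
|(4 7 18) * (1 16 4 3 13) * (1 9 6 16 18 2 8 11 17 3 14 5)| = 44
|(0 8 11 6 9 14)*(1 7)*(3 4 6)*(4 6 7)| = |(0 8 11 3 6 9 14)(1 4 7)| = 21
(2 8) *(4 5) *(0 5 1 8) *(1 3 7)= [5, 8, 0, 7, 3, 4, 6, 1, 2]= (0 5 4 3 7 1 8 2)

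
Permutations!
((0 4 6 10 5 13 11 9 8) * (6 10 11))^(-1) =(0 8 9 11 6 13 5 10 4)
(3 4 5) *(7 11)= (3 4 5)(7 11)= [0, 1, 2, 4, 5, 3, 6, 11, 8, 9, 10, 7]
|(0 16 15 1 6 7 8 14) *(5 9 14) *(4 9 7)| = 24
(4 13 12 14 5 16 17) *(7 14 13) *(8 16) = (4 7 14 5 8 16 17)(12 13) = [0, 1, 2, 3, 7, 8, 6, 14, 16, 9, 10, 11, 13, 12, 5, 15, 17, 4]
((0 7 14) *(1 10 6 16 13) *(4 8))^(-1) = ((0 7 14)(1 10 6 16 13)(4 8))^(-1) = (0 14 7)(1 13 16 6 10)(4 8)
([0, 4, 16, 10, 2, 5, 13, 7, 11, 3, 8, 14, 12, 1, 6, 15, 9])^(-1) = [0, 13, 4, 9, 1, 5, 14, 7, 10, 16, 3, 8, 12, 6, 11, 15, 2]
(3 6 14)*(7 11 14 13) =(3 6 13 7 11 14) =[0, 1, 2, 6, 4, 5, 13, 11, 8, 9, 10, 14, 12, 7, 3]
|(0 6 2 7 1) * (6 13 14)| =|(0 13 14 6 2 7 1)| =7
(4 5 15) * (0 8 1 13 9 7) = (0 8 1 13 9 7)(4 5 15) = [8, 13, 2, 3, 5, 15, 6, 0, 1, 7, 10, 11, 12, 9, 14, 4]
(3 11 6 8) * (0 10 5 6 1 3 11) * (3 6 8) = (0 10 5 8 11 1 6 3) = [10, 6, 2, 0, 4, 8, 3, 7, 11, 9, 5, 1]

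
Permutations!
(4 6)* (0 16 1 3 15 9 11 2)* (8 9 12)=(0 16 1 3 15 12 8 9 11 2)(4 6)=[16, 3, 0, 15, 6, 5, 4, 7, 9, 11, 10, 2, 8, 13, 14, 12, 1]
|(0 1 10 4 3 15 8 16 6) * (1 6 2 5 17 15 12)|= 30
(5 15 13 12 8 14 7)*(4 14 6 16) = (4 14 7 5 15 13 12 8 6 16) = [0, 1, 2, 3, 14, 15, 16, 5, 6, 9, 10, 11, 8, 12, 7, 13, 4]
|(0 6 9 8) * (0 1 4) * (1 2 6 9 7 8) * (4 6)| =|(0 9 1 6 7 8 2 4)| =8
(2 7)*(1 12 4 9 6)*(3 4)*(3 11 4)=(1 12 11 4 9 6)(2 7)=[0, 12, 7, 3, 9, 5, 1, 2, 8, 6, 10, 4, 11]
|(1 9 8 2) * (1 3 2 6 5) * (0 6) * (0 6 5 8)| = 4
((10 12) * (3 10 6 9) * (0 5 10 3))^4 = (0 6 10)(5 9 12)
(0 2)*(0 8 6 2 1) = [1, 0, 8, 3, 4, 5, 2, 7, 6] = (0 1)(2 8 6)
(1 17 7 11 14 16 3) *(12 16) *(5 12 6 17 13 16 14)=(1 13 16 3)(5 12 14 6 17 7 11)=[0, 13, 2, 1, 4, 12, 17, 11, 8, 9, 10, 5, 14, 16, 6, 15, 3, 7]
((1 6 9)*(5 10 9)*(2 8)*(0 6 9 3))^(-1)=((0 6 5 10 3)(1 9)(2 8))^(-1)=(0 3 10 5 6)(1 9)(2 8)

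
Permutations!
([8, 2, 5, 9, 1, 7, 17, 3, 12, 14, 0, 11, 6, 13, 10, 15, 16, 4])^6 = [1, 14, 10, 12, 9, 0, 7, 8, 2, 6, 4, 11, 5, 13, 17, 15, 16, 3]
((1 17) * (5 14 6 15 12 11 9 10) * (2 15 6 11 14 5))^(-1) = (1 17)(2 10 9 11 14 12 15) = ((1 17)(2 15 12 14 11 9 10))^(-1)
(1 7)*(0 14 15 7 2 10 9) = (0 14 15 7 1 2 10 9) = [14, 2, 10, 3, 4, 5, 6, 1, 8, 0, 9, 11, 12, 13, 15, 7]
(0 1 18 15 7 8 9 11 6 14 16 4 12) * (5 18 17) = (0 1 17 5 18 15 7 8 9 11 6 14 16 4 12) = [1, 17, 2, 3, 12, 18, 14, 8, 9, 11, 10, 6, 0, 13, 16, 7, 4, 5, 15]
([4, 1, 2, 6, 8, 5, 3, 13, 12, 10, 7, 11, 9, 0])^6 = (0 7 9 8)(4 13 10 12)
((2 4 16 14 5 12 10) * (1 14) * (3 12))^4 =(1 12 16 3 4 5 2 14 10)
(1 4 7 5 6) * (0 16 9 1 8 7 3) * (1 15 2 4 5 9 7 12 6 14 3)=(0 16 7 9 15 2 4 1 5 14 3)(6 8 12)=[16, 5, 4, 0, 1, 14, 8, 9, 12, 15, 10, 11, 6, 13, 3, 2, 7]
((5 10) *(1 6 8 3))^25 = (1 6 8 3)(5 10)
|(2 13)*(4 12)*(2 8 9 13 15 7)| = |(2 15 7)(4 12)(8 9 13)| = 6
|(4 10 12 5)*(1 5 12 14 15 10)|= |(1 5 4)(10 14 15)|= 3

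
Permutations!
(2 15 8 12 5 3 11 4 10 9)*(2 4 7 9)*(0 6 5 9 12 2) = [6, 1, 15, 11, 10, 3, 5, 12, 2, 4, 0, 7, 9, 13, 14, 8] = (0 6 5 3 11 7 12 9 4 10)(2 15 8)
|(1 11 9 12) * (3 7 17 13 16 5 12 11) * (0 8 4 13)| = |(0 8 4 13 16 5 12 1 3 7 17)(9 11)| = 22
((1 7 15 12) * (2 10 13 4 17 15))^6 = ((1 7 2 10 13 4 17 15 12))^6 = (1 17 10)(2 12 4)(7 15 13)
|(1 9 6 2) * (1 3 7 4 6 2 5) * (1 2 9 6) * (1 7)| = 10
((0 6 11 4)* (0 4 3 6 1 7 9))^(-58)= (0 7)(1 9)(3 11 6)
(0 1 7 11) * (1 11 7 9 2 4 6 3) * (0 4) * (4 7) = (0 11 7 4 6 3 1 9 2) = [11, 9, 0, 1, 6, 5, 3, 4, 8, 2, 10, 7]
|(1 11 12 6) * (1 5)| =5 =|(1 11 12 6 5)|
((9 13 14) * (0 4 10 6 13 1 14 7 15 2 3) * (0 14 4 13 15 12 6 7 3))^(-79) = ((0 13 3 14 9 1 4 10 7 12 6 15 2))^(-79) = (0 2 15 6 12 7 10 4 1 9 14 3 13)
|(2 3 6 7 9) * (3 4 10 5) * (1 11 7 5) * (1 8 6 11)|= 10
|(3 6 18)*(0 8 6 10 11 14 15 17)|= 10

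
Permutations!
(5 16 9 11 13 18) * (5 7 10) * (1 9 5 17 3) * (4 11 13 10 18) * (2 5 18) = (1 9 13 4 11 10 17 3)(2 5 16 18 7) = [0, 9, 5, 1, 11, 16, 6, 2, 8, 13, 17, 10, 12, 4, 14, 15, 18, 3, 7]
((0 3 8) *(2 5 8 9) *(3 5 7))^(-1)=(0 8 5)(2 9 3 7)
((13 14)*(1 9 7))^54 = (14)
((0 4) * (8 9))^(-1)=(0 4)(8 9)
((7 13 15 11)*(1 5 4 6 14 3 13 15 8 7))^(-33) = (15)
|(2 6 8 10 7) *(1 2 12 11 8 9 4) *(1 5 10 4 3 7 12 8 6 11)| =|(1 2 11 6 9 3 7 8 4 5 10 12)| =12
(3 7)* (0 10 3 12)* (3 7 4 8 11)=(0 10 7 12)(3 4 8 11)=[10, 1, 2, 4, 8, 5, 6, 12, 11, 9, 7, 3, 0]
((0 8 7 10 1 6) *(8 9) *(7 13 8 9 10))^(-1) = ((0 10 1 6)(8 13))^(-1) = (0 6 1 10)(8 13)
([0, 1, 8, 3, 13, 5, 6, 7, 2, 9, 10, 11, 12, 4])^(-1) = (2 8)(4 13)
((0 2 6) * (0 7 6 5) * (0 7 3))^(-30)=(7)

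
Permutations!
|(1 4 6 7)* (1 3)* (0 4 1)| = |(0 4 6 7 3)| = 5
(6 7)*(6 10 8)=(6 7 10 8)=[0, 1, 2, 3, 4, 5, 7, 10, 6, 9, 8]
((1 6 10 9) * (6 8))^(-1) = ((1 8 6 10 9))^(-1) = (1 9 10 6 8)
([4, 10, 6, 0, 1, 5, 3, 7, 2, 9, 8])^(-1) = (0 3 6 2 8 10 1 4)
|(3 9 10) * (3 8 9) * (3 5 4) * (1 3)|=12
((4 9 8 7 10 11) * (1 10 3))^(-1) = (1 3 7 8 9 4 11 10) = ((1 10 11 4 9 8 7 3))^(-1)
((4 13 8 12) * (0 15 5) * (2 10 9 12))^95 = ((0 15 5)(2 10 9 12 4 13 8))^95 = (0 5 15)(2 4 10 13 9 8 12)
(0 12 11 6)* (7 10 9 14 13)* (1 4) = (0 12 11 6)(1 4)(7 10 9 14 13) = [12, 4, 2, 3, 1, 5, 0, 10, 8, 14, 9, 6, 11, 7, 13]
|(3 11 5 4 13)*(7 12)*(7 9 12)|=|(3 11 5 4 13)(9 12)|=10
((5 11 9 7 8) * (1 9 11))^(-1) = ((11)(1 9 7 8 5))^(-1) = (11)(1 5 8 7 9)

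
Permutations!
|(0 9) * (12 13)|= |(0 9)(12 13)|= 2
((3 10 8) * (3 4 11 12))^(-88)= (3 8 11)(4 12 10)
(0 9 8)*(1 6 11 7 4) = [9, 6, 2, 3, 1, 5, 11, 4, 0, 8, 10, 7] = (0 9 8)(1 6 11 7 4)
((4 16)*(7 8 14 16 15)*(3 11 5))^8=(3 5 11)(4 7 14)(8 16 15)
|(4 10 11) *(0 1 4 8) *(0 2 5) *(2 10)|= |(0 1 4 2 5)(8 10 11)|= 15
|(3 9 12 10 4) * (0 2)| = 10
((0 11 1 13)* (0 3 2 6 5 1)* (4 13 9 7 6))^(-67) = (0 11)(1 6 9 5 7)(2 4 13 3)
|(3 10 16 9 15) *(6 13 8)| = 15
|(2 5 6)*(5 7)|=|(2 7 5 6)|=4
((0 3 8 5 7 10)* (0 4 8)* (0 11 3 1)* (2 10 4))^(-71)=(0 1)(2 10)(3 11)(4 8 5 7)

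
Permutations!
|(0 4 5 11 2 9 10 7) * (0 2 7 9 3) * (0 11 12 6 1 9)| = 8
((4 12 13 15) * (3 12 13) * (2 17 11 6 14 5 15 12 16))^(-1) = (2 16 3 12 13 4 15 5 14 6 11 17)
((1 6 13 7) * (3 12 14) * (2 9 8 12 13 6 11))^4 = (1 8 13 2 14)(3 11 12 7 9)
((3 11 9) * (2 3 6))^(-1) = (2 6 9 11 3)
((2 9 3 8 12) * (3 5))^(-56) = ((2 9 5 3 8 12))^(-56) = (2 8 5)(3 9 12)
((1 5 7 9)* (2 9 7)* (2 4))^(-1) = ((1 5 4 2 9))^(-1) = (1 9 2 4 5)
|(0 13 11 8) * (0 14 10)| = 6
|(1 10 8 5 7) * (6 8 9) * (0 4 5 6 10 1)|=|(0 4 5 7)(6 8)(9 10)|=4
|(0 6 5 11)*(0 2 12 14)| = 7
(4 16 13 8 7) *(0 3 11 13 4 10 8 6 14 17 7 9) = (0 3 11 13 6 14 17 7 10 8 9)(4 16) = [3, 1, 2, 11, 16, 5, 14, 10, 9, 0, 8, 13, 12, 6, 17, 15, 4, 7]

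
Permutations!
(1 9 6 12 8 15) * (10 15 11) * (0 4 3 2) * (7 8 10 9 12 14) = [4, 12, 0, 2, 3, 5, 14, 8, 11, 6, 15, 9, 10, 13, 7, 1] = (0 4 3 2)(1 12 10 15)(6 14 7 8 11 9)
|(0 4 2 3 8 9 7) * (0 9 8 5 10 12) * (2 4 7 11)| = |(0 7 9 11 2 3 5 10 12)| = 9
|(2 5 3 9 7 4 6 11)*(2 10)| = |(2 5 3 9 7 4 6 11 10)| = 9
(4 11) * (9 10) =(4 11)(9 10) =[0, 1, 2, 3, 11, 5, 6, 7, 8, 10, 9, 4]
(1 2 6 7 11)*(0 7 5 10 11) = (0 7)(1 2 6 5 10 11) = [7, 2, 6, 3, 4, 10, 5, 0, 8, 9, 11, 1]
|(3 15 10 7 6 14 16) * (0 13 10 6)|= |(0 13 10 7)(3 15 6 14 16)|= 20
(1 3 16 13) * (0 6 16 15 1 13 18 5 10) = (0 6 16 18 5 10)(1 3 15) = [6, 3, 2, 15, 4, 10, 16, 7, 8, 9, 0, 11, 12, 13, 14, 1, 18, 17, 5]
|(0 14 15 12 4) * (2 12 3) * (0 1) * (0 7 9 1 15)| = |(0 14)(1 7 9)(2 12 4 15 3)| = 30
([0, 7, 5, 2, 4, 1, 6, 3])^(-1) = (1 5 2 3 7)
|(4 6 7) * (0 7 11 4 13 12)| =|(0 7 13 12)(4 6 11)| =12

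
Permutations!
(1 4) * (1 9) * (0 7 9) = (0 7 9 1 4) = [7, 4, 2, 3, 0, 5, 6, 9, 8, 1]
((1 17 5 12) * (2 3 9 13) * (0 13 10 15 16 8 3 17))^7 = ((0 13 2 17 5 12 1)(3 9 10 15 16 8))^7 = (17)(3 9 10 15 16 8)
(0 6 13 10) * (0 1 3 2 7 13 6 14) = (0 14)(1 3 2 7 13 10) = [14, 3, 7, 2, 4, 5, 6, 13, 8, 9, 1, 11, 12, 10, 0]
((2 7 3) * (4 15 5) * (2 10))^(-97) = ((2 7 3 10)(4 15 5))^(-97) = (2 10 3 7)(4 5 15)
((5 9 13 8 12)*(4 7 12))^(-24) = ((4 7 12 5 9 13 8))^(-24) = (4 9 7 13 12 8 5)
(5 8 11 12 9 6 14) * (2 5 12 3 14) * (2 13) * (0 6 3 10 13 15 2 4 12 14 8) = (0 6 15 2 5)(3 8 11 10 13 4 12 9) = [6, 1, 5, 8, 12, 0, 15, 7, 11, 3, 13, 10, 9, 4, 14, 2]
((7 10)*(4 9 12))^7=((4 9 12)(7 10))^7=(4 9 12)(7 10)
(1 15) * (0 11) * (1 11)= (0 1 15 11)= [1, 15, 2, 3, 4, 5, 6, 7, 8, 9, 10, 0, 12, 13, 14, 11]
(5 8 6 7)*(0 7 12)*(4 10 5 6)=(0 7 6 12)(4 10 5 8)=[7, 1, 2, 3, 10, 8, 12, 6, 4, 9, 5, 11, 0]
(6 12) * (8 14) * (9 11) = [0, 1, 2, 3, 4, 5, 12, 7, 14, 11, 10, 9, 6, 13, 8] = (6 12)(8 14)(9 11)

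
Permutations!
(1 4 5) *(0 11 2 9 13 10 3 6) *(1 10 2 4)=(0 11 4 5 10 3 6)(2 9 13)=[11, 1, 9, 6, 5, 10, 0, 7, 8, 13, 3, 4, 12, 2]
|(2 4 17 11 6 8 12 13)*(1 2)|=|(1 2 4 17 11 6 8 12 13)|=9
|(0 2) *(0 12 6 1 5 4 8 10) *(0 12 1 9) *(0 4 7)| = |(0 2 1 5 7)(4 8 10 12 6 9)| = 30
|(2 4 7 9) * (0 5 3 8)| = 4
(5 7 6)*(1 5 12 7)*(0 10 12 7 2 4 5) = (0 10 12 2 4 5 1)(6 7) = [10, 0, 4, 3, 5, 1, 7, 6, 8, 9, 12, 11, 2]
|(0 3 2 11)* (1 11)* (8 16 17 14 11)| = |(0 3 2 1 8 16 17 14 11)| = 9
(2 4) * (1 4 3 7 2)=(1 4)(2 3 7)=[0, 4, 3, 7, 1, 5, 6, 2]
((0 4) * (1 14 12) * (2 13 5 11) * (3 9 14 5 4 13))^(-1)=(0 4 13)(1 12 14 9 3 2 11 5)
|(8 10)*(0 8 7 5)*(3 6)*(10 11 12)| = |(0 8 11 12 10 7 5)(3 6)| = 14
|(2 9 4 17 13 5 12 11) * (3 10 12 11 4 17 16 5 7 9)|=8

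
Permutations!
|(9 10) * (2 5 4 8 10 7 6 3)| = |(2 5 4 8 10 9 7 6 3)| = 9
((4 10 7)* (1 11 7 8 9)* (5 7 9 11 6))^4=(1 4 9 7 11 5 8 6 10)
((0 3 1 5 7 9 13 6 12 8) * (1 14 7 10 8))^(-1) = ((0 3 14 7 9 13 6 12 1 5 10 8))^(-1) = (0 8 10 5 1 12 6 13 9 7 14 3)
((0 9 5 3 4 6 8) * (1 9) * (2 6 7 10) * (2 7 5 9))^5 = ((0 1 2 6 8)(3 4 5)(7 10))^5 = (3 5 4)(7 10)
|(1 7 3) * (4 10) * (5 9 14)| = 6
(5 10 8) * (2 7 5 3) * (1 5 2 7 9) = [0, 5, 9, 7, 4, 10, 6, 2, 3, 1, 8] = (1 5 10 8 3 7 2 9)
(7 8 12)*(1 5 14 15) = (1 5 14 15)(7 8 12) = [0, 5, 2, 3, 4, 14, 6, 8, 12, 9, 10, 11, 7, 13, 15, 1]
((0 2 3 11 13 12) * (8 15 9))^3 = (15)(0 11)(2 13)(3 12)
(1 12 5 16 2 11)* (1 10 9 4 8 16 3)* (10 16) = (1 12 5 3)(2 11 16)(4 8 10 9) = [0, 12, 11, 1, 8, 3, 6, 7, 10, 4, 9, 16, 5, 13, 14, 15, 2]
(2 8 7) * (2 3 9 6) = [0, 1, 8, 9, 4, 5, 2, 3, 7, 6] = (2 8 7 3 9 6)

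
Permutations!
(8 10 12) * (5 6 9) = (5 6 9)(8 10 12) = [0, 1, 2, 3, 4, 6, 9, 7, 10, 5, 12, 11, 8]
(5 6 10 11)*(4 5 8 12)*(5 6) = [0, 1, 2, 3, 6, 5, 10, 7, 12, 9, 11, 8, 4] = (4 6 10 11 8 12)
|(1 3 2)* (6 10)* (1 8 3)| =6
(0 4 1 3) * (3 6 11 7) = (0 4 1 6 11 7 3) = [4, 6, 2, 0, 1, 5, 11, 3, 8, 9, 10, 7]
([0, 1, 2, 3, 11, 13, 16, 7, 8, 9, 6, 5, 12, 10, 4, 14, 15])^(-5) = [0, 1, 2, 3, 10, 16, 4, 7, 8, 9, 14, 6, 12, 15, 13, 5, 11]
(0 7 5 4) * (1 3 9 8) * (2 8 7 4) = (0 4)(1 3 9 7 5 2 8) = [4, 3, 8, 9, 0, 2, 6, 5, 1, 7]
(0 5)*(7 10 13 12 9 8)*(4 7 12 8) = (0 5)(4 7 10 13 8 12 9) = [5, 1, 2, 3, 7, 0, 6, 10, 12, 4, 13, 11, 9, 8]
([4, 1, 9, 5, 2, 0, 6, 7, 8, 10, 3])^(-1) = (0 5 3 10 9 2 4)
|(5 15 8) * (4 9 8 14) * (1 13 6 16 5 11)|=|(1 13 6 16 5 15 14 4 9 8 11)|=11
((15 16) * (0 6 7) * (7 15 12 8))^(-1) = ((0 6 15 16 12 8 7))^(-1) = (0 7 8 12 16 15 6)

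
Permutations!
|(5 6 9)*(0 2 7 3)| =12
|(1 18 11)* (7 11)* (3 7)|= 5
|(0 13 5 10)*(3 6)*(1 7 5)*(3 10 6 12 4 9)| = 28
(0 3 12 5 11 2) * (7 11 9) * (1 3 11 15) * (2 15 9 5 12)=[11, 3, 0, 2, 4, 5, 6, 9, 8, 7, 10, 15, 12, 13, 14, 1]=(0 11 15 1 3 2)(7 9)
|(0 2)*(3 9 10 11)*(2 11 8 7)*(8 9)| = |(0 11 3 8 7 2)(9 10)| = 6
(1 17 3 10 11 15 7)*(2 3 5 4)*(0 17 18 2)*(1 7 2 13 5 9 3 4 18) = (0 17 9 3 10 11 15 2 4)(5 18 13) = [17, 1, 4, 10, 0, 18, 6, 7, 8, 3, 11, 15, 12, 5, 14, 2, 16, 9, 13]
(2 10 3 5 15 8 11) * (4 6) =(2 10 3 5 15 8 11)(4 6) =[0, 1, 10, 5, 6, 15, 4, 7, 11, 9, 3, 2, 12, 13, 14, 8]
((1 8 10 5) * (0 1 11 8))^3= (0 1)(5 10 8 11)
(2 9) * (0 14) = (0 14)(2 9) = [14, 1, 9, 3, 4, 5, 6, 7, 8, 2, 10, 11, 12, 13, 0]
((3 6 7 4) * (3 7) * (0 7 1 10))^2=(0 4 10 7 1)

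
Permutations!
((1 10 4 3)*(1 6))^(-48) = ((1 10 4 3 6))^(-48) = (1 4 6 10 3)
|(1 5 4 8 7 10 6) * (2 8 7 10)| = 8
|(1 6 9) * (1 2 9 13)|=|(1 6 13)(2 9)|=6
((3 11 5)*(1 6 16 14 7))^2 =(1 16 7 6 14)(3 5 11)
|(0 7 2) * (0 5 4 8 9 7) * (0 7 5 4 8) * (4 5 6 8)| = |(0 7 2 5 4)(6 8 9)| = 15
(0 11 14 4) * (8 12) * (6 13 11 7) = (0 7 6 13 11 14 4)(8 12) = [7, 1, 2, 3, 0, 5, 13, 6, 12, 9, 10, 14, 8, 11, 4]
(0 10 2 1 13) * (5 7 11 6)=(0 10 2 1 13)(5 7 11 6)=[10, 13, 1, 3, 4, 7, 5, 11, 8, 9, 2, 6, 12, 0]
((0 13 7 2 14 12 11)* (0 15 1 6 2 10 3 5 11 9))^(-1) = (0 9 12 14 2 6 1 15 11 5 3 10 7 13)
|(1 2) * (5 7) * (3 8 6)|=6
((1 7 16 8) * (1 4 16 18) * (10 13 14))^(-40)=(1 18 7)(4 8 16)(10 14 13)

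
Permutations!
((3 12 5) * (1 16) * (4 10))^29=(1 16)(3 5 12)(4 10)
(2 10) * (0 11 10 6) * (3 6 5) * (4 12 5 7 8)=(0 11 10 2 7 8 4 12 5 3 6)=[11, 1, 7, 6, 12, 3, 0, 8, 4, 9, 2, 10, 5]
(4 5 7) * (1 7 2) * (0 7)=(0 7 4 5 2 1)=[7, 0, 1, 3, 5, 2, 6, 4]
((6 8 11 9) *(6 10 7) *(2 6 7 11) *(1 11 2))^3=((1 11 9 10 2 6 8))^3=(1 10 8 9 6 11 2)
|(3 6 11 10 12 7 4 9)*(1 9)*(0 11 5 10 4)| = 11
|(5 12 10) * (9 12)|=4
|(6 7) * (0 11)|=2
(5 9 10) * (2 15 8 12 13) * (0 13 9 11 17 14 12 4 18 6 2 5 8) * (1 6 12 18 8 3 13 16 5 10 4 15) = (0 16 5 11 17 14 18 12 9 4 8 15)(1 6 2)(3 13 10) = [16, 6, 1, 13, 8, 11, 2, 7, 15, 4, 3, 17, 9, 10, 18, 0, 5, 14, 12]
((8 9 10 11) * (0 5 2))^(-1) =((0 5 2)(8 9 10 11))^(-1) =(0 2 5)(8 11 10 9)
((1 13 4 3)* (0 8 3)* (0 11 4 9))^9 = (0 1)(3 9)(4 11)(8 13)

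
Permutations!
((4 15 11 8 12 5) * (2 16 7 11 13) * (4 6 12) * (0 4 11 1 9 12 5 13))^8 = ((0 4 15)(1 9 12 13 2 16 7)(5 6)(8 11))^8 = (0 15 4)(1 9 12 13 2 16 7)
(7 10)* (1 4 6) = [0, 4, 2, 3, 6, 5, 1, 10, 8, 9, 7] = (1 4 6)(7 10)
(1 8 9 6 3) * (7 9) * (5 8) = [0, 5, 2, 1, 4, 8, 3, 9, 7, 6] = (1 5 8 7 9 6 3)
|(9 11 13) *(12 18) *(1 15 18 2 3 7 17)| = 24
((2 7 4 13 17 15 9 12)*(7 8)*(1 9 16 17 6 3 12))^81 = ((1 9)(2 8 7 4 13 6 3 12)(15 16 17))^81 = (17)(1 9)(2 8 7 4 13 6 3 12)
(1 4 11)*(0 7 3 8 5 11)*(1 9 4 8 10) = [7, 8, 2, 10, 0, 11, 6, 3, 5, 4, 1, 9] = (0 7 3 10 1 8 5 11 9 4)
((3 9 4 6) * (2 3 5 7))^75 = ((2 3 9 4 6 5 7))^75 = (2 5 4 3 7 6 9)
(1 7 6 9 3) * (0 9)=(0 9 3 1 7 6)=[9, 7, 2, 1, 4, 5, 0, 6, 8, 3]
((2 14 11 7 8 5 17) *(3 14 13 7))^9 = ((2 13 7 8 5 17)(3 14 11))^9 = (2 8)(5 13)(7 17)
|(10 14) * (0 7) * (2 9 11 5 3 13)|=|(0 7)(2 9 11 5 3 13)(10 14)|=6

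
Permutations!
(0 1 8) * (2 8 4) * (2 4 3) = [1, 3, 8, 2, 4, 5, 6, 7, 0] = (0 1 3 2 8)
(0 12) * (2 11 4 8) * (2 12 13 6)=(0 13 6 2 11 4 8 12)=[13, 1, 11, 3, 8, 5, 2, 7, 12, 9, 10, 4, 0, 6]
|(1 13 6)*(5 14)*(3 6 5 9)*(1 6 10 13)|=6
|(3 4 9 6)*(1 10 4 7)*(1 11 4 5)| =6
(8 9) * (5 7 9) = (5 7 9 8) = [0, 1, 2, 3, 4, 7, 6, 9, 5, 8]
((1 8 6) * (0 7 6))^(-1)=((0 7 6 1 8))^(-1)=(0 8 1 6 7)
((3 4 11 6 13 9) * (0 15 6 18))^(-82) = ((0 15 6 13 9 3 4 11 18))^(-82) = (0 18 11 4 3 9 13 6 15)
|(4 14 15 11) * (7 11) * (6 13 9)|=|(4 14 15 7 11)(6 13 9)|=15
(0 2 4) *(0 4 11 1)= (0 2 11 1)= [2, 0, 11, 3, 4, 5, 6, 7, 8, 9, 10, 1]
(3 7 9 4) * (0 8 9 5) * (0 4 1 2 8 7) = (0 7 5 4 3)(1 2 8 9) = [7, 2, 8, 0, 3, 4, 6, 5, 9, 1]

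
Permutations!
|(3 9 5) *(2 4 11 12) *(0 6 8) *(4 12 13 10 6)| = 42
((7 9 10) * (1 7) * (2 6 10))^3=((1 7 9 2 6 10))^3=(1 2)(6 7)(9 10)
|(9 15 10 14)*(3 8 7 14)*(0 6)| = 14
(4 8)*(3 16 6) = (3 16 6)(4 8) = [0, 1, 2, 16, 8, 5, 3, 7, 4, 9, 10, 11, 12, 13, 14, 15, 6]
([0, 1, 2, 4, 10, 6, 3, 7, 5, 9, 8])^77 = [0, 1, 2, 6, 3, 8, 5, 7, 10, 9, 4]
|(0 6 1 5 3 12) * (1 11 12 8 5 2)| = 12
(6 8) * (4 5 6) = (4 5 6 8) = [0, 1, 2, 3, 5, 6, 8, 7, 4]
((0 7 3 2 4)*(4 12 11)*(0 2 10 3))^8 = (12)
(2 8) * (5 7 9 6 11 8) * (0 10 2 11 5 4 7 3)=(0 10 2 4 7 9 6 5 3)(8 11)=[10, 1, 4, 0, 7, 3, 5, 9, 11, 6, 2, 8]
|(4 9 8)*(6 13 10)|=|(4 9 8)(6 13 10)|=3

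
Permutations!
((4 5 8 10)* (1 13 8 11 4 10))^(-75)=(13)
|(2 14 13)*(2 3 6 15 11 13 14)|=5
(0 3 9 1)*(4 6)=(0 3 9 1)(4 6)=[3, 0, 2, 9, 6, 5, 4, 7, 8, 1]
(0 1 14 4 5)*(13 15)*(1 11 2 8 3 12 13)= [11, 14, 8, 12, 5, 0, 6, 7, 3, 9, 10, 2, 13, 15, 4, 1]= (0 11 2 8 3 12 13 15 1 14 4 5)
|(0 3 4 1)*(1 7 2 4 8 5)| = 15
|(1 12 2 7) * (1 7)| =3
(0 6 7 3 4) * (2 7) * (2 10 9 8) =(0 6 10 9 8 2 7 3 4) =[6, 1, 7, 4, 0, 5, 10, 3, 2, 8, 9]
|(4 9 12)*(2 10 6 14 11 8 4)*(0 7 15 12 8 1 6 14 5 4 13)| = 15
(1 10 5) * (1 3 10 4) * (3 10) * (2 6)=(1 4)(2 6)(5 10)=[0, 4, 6, 3, 1, 10, 2, 7, 8, 9, 5]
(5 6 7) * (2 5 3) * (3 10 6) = [0, 1, 5, 2, 4, 3, 7, 10, 8, 9, 6] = (2 5 3)(6 7 10)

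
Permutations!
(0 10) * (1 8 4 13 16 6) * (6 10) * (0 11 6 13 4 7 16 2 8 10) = (0 13 2 8 7 16)(1 10 11 6) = [13, 10, 8, 3, 4, 5, 1, 16, 7, 9, 11, 6, 12, 2, 14, 15, 0]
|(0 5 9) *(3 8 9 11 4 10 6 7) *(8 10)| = 12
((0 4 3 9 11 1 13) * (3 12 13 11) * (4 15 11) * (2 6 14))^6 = (0 13 12 4 1 11 15)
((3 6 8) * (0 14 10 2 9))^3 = ((0 14 10 2 9)(3 6 8))^3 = (0 2 14 9 10)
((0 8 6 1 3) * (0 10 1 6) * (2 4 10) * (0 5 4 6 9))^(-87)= (0 4 3 9 5 1 6 8 10 2)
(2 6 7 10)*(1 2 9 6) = (1 2)(6 7 10 9) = [0, 2, 1, 3, 4, 5, 7, 10, 8, 6, 9]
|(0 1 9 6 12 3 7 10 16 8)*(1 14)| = |(0 14 1 9 6 12 3 7 10 16 8)| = 11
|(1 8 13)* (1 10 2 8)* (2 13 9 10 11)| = 6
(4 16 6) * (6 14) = (4 16 14 6) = [0, 1, 2, 3, 16, 5, 4, 7, 8, 9, 10, 11, 12, 13, 6, 15, 14]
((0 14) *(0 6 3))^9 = (0 14 6 3)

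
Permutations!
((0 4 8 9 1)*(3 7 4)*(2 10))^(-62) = ((0 3 7 4 8 9 1)(2 10))^(-62) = (10)(0 3 7 4 8 9 1)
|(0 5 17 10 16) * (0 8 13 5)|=|(5 17 10 16 8 13)|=6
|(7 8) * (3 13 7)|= |(3 13 7 8)|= 4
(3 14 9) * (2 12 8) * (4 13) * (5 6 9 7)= (2 12 8)(3 14 7 5 6 9)(4 13)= [0, 1, 12, 14, 13, 6, 9, 5, 2, 3, 10, 11, 8, 4, 7]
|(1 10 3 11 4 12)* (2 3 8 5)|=|(1 10 8 5 2 3 11 4 12)|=9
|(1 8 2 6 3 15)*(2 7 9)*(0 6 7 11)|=21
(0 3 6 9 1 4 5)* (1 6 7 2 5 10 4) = (0 3 7 2 5)(4 10)(6 9) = [3, 1, 5, 7, 10, 0, 9, 2, 8, 6, 4]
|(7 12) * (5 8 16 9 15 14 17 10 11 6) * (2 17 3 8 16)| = |(2 17 10 11 6 5 16 9 15 14 3 8)(7 12)| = 12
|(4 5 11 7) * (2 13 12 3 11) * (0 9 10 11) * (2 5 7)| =8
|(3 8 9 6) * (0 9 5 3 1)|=12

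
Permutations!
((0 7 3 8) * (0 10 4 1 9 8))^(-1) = ((0 7 3)(1 9 8 10 4))^(-1) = (0 3 7)(1 4 10 8 9)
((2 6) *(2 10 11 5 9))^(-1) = (2 9 5 11 10 6)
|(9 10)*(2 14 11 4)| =4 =|(2 14 11 4)(9 10)|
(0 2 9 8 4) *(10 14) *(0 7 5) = (0 2 9 8 4 7 5)(10 14) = [2, 1, 9, 3, 7, 0, 6, 5, 4, 8, 14, 11, 12, 13, 10]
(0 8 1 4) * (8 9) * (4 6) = [9, 6, 2, 3, 0, 5, 4, 7, 1, 8] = (0 9 8 1 6 4)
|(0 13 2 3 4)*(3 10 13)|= 3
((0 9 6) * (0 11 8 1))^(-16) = (0 6 8)(1 9 11)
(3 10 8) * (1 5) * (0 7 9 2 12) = [7, 5, 12, 10, 4, 1, 6, 9, 3, 2, 8, 11, 0] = (0 7 9 2 12)(1 5)(3 10 8)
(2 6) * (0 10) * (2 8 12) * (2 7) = (0 10)(2 6 8 12 7) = [10, 1, 6, 3, 4, 5, 8, 2, 12, 9, 0, 11, 7]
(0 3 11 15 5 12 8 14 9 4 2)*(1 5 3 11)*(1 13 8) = [11, 5, 0, 13, 2, 12, 6, 7, 14, 4, 10, 15, 1, 8, 9, 3] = (0 11 15 3 13 8 14 9 4 2)(1 5 12)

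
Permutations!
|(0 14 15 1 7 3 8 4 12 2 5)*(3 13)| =12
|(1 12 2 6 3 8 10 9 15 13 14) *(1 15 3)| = |(1 12 2 6)(3 8 10 9)(13 14 15)| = 12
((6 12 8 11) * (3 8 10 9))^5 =(3 10 6 8 9 12 11)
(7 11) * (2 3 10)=(2 3 10)(7 11)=[0, 1, 3, 10, 4, 5, 6, 11, 8, 9, 2, 7]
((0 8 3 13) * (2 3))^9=(0 13 3 2 8)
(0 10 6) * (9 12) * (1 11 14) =(0 10 6)(1 11 14)(9 12) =[10, 11, 2, 3, 4, 5, 0, 7, 8, 12, 6, 14, 9, 13, 1]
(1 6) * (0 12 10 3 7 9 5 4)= (0 12 10 3 7 9 5 4)(1 6)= [12, 6, 2, 7, 0, 4, 1, 9, 8, 5, 3, 11, 10]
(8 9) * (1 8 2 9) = (1 8)(2 9) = [0, 8, 9, 3, 4, 5, 6, 7, 1, 2]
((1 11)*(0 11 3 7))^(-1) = (0 7 3 1 11) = ((0 11 1 3 7))^(-1)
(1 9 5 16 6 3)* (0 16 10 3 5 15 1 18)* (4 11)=(0 16 6 5 10 3 18)(1 9 15)(4 11)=[16, 9, 2, 18, 11, 10, 5, 7, 8, 15, 3, 4, 12, 13, 14, 1, 6, 17, 0]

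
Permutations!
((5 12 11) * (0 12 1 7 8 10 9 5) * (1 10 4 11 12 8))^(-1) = ((12)(0 8 4 11)(1 7)(5 10 9))^(-1) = (12)(0 11 4 8)(1 7)(5 9 10)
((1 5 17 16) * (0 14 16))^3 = ((0 14 16 1 5 17))^3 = (0 1)(5 14)(16 17)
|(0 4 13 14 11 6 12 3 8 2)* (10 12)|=11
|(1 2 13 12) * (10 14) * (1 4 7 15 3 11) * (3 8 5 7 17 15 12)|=70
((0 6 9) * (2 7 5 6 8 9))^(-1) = (0 9 8)(2 6 5 7)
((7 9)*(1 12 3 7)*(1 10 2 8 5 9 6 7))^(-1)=(1 3 12)(2 10 9 5 8)(6 7)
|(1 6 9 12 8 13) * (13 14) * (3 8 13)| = |(1 6 9 12 13)(3 8 14)| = 15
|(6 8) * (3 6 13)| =4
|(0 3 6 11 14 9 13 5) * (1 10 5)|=10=|(0 3 6 11 14 9 13 1 10 5)|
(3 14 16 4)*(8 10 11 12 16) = [0, 1, 2, 14, 3, 5, 6, 7, 10, 9, 11, 12, 16, 13, 8, 15, 4] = (3 14 8 10 11 12 16 4)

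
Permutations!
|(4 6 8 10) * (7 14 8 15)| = |(4 6 15 7 14 8 10)| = 7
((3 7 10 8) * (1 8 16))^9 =(1 7)(3 16)(8 10)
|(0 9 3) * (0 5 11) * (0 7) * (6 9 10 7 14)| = 6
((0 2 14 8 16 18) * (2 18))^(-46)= (18)(2 8)(14 16)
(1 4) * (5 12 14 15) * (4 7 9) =(1 7 9 4)(5 12 14 15) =[0, 7, 2, 3, 1, 12, 6, 9, 8, 4, 10, 11, 14, 13, 15, 5]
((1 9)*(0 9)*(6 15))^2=((0 9 1)(6 15))^2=(15)(0 1 9)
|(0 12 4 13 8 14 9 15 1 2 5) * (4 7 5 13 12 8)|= 12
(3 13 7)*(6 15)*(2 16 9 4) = (2 16 9 4)(3 13 7)(6 15) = [0, 1, 16, 13, 2, 5, 15, 3, 8, 4, 10, 11, 12, 7, 14, 6, 9]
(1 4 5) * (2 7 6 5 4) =[0, 2, 7, 3, 4, 1, 5, 6] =(1 2 7 6 5)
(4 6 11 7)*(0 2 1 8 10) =(0 2 1 8 10)(4 6 11 7) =[2, 8, 1, 3, 6, 5, 11, 4, 10, 9, 0, 7]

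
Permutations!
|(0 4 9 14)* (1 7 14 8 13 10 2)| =|(0 4 9 8 13 10 2 1 7 14)| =10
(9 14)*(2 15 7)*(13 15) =(2 13 15 7)(9 14) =[0, 1, 13, 3, 4, 5, 6, 2, 8, 14, 10, 11, 12, 15, 9, 7]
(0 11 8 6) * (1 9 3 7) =(0 11 8 6)(1 9 3 7) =[11, 9, 2, 7, 4, 5, 0, 1, 6, 3, 10, 8]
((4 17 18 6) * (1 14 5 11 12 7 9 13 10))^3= (1 11 9)(4 6 18 17)(5 7 10)(12 13 14)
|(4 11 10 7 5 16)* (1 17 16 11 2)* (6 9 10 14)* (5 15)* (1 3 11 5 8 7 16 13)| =|(1 17 13)(2 3 11 14 6 9 10 16 4)(7 15 8)| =9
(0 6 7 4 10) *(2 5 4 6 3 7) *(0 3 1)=(0 1)(2 5 4 10 3 7 6)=[1, 0, 5, 7, 10, 4, 2, 6, 8, 9, 3]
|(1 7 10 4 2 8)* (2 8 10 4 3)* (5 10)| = 4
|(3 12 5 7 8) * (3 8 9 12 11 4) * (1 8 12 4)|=|(1 8 12 5 7 9 4 3 11)|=9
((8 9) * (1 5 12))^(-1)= ((1 5 12)(8 9))^(-1)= (1 12 5)(8 9)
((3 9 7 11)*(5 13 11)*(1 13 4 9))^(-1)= (1 3 11 13)(4 5 7 9)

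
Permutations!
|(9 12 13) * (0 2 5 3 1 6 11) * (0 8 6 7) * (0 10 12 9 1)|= |(0 2 5 3)(1 7 10 12 13)(6 11 8)|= 60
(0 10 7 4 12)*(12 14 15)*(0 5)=[10, 1, 2, 3, 14, 0, 6, 4, 8, 9, 7, 11, 5, 13, 15, 12]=(0 10 7 4 14 15 12 5)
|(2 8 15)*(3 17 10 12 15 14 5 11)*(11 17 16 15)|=11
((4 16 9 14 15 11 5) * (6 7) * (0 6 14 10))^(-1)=((0 6 7 14 15 11 5 4 16 9 10))^(-1)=(0 10 9 16 4 5 11 15 14 7 6)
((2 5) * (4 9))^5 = ((2 5)(4 9))^5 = (2 5)(4 9)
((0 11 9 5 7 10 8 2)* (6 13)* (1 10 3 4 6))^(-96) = ((0 11 9 5 7 3 4 6 13 1 10 8 2))^(-96) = (0 13 5 8 4 11 1 7 2 6 9 10 3)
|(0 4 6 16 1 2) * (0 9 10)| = 8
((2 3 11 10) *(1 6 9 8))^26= ((1 6 9 8)(2 3 11 10))^26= (1 9)(2 11)(3 10)(6 8)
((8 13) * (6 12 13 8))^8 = ((6 12 13))^8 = (6 13 12)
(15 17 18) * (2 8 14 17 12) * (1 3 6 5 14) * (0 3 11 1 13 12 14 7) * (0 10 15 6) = (0 3)(1 11)(2 8 13 12)(5 7 10 15 14 17 18 6) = [3, 11, 8, 0, 4, 7, 5, 10, 13, 9, 15, 1, 2, 12, 17, 14, 16, 18, 6]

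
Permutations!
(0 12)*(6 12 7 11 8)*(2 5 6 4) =(0 7 11 8 4 2 5 6 12) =[7, 1, 5, 3, 2, 6, 12, 11, 4, 9, 10, 8, 0]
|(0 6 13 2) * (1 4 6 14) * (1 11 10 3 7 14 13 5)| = 60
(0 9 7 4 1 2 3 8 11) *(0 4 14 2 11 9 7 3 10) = (0 7 14 2 10)(1 11 4)(3 8 9) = [7, 11, 10, 8, 1, 5, 6, 14, 9, 3, 0, 4, 12, 13, 2]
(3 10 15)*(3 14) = (3 10 15 14) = [0, 1, 2, 10, 4, 5, 6, 7, 8, 9, 15, 11, 12, 13, 3, 14]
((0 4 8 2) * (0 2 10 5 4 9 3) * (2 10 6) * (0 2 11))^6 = ((0 9 3 2 10 5 4 8 6 11))^6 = (0 4 3 6 10)(2 11 5 9 8)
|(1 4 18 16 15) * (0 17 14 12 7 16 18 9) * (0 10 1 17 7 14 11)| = 12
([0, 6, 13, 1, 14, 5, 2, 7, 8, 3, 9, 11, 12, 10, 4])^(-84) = [0, 1, 2, 3, 4, 5, 6, 7, 8, 9, 10, 11, 12, 13, 14]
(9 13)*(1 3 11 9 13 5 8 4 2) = [0, 3, 1, 11, 2, 8, 6, 7, 4, 5, 10, 9, 12, 13] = (13)(1 3 11 9 5 8 4 2)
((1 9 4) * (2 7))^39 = ((1 9 4)(2 7))^39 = (9)(2 7)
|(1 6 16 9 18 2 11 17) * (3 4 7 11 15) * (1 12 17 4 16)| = 6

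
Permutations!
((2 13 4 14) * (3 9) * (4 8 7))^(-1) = (2 14 4 7 8 13)(3 9)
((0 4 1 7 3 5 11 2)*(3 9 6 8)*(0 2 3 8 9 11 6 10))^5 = ((0 4 1 7 11 3 5 6 9 10))^5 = (0 3)(1 6)(4 5)(7 9)(10 11)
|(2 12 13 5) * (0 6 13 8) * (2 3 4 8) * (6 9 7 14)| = 10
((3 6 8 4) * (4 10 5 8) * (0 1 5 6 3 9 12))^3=((0 1 5 8 10 6 4 9 12))^3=(0 8 4)(1 10 9)(5 6 12)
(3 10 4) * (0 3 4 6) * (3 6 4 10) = [6, 1, 2, 3, 10, 5, 0, 7, 8, 9, 4] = (0 6)(4 10)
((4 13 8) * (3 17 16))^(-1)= ((3 17 16)(4 13 8))^(-1)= (3 16 17)(4 8 13)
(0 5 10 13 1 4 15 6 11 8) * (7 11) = [5, 4, 2, 3, 15, 10, 7, 11, 0, 9, 13, 8, 12, 1, 14, 6] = (0 5 10 13 1 4 15 6 7 11 8)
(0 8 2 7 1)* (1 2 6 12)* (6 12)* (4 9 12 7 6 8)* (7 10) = (0 4 9 12 1)(2 6 8 10 7) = [4, 0, 6, 3, 9, 5, 8, 2, 10, 12, 7, 11, 1]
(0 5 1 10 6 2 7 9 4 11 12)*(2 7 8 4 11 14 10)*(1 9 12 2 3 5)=(0 1 3 5 9 11 2 8 4 14 10 6 7 12)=[1, 3, 8, 5, 14, 9, 7, 12, 4, 11, 6, 2, 0, 13, 10]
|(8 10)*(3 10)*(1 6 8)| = |(1 6 8 3 10)| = 5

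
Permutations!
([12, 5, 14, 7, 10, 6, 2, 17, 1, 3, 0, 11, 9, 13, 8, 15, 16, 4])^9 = (0 12 9 3 7 17 4 10)(1 2)(5 14)(6 8)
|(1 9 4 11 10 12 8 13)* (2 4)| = |(1 9 2 4 11 10 12 8 13)| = 9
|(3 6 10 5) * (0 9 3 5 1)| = |(0 9 3 6 10 1)| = 6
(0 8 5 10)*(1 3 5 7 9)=[8, 3, 2, 5, 4, 10, 6, 9, 7, 1, 0]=(0 8 7 9 1 3 5 10)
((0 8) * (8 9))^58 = (0 9 8)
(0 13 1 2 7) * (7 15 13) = (0 7)(1 2 15 13) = [7, 2, 15, 3, 4, 5, 6, 0, 8, 9, 10, 11, 12, 1, 14, 13]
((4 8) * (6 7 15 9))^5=((4 8)(6 7 15 9))^5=(4 8)(6 7 15 9)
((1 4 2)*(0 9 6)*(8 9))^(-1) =((0 8 9 6)(1 4 2))^(-1) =(0 6 9 8)(1 2 4)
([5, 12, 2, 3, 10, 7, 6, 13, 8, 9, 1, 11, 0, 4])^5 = (0 10 7 12 4 5 1 13)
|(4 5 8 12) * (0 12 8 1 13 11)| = |(0 12 4 5 1 13 11)| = 7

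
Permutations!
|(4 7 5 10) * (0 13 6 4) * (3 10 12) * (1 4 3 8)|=|(0 13 6 3 10)(1 4 7 5 12 8)|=30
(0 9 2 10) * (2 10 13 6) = [9, 1, 13, 3, 4, 5, 2, 7, 8, 10, 0, 11, 12, 6] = (0 9 10)(2 13 6)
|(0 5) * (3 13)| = 2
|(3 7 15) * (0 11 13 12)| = |(0 11 13 12)(3 7 15)| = 12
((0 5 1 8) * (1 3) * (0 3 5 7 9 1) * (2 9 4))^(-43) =(0 1 4 3 9 7 8 2)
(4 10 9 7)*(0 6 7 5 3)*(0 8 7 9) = (0 6 9 5 3 8 7 4 10) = [6, 1, 2, 8, 10, 3, 9, 4, 7, 5, 0]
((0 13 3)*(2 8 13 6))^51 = ((0 6 2 8 13 3))^51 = (0 8)(2 3)(6 13)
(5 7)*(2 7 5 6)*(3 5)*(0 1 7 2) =(0 1 7 6)(3 5) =[1, 7, 2, 5, 4, 3, 0, 6]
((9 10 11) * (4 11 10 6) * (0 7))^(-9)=((0 7)(4 11 9 6))^(-9)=(0 7)(4 6 9 11)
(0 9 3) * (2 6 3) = (0 9 2 6 3) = [9, 1, 6, 0, 4, 5, 3, 7, 8, 2]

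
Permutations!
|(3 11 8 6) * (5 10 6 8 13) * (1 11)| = 7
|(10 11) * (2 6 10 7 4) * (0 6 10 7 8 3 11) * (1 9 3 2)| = 11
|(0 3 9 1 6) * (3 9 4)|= 4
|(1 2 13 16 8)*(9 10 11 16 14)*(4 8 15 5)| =12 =|(1 2 13 14 9 10 11 16 15 5 4 8)|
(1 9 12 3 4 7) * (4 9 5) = (1 5 4 7)(3 9 12) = [0, 5, 2, 9, 7, 4, 6, 1, 8, 12, 10, 11, 3]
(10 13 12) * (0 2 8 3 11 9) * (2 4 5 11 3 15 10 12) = [4, 1, 8, 3, 5, 11, 6, 7, 15, 0, 13, 9, 12, 2, 14, 10] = (0 4 5 11 9)(2 8 15 10 13)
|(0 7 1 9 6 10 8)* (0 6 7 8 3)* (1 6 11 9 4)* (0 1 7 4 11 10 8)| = 9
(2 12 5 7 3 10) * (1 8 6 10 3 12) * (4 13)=[0, 8, 1, 3, 13, 7, 10, 12, 6, 9, 2, 11, 5, 4]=(1 8 6 10 2)(4 13)(5 7 12)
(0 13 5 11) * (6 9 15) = (0 13 5 11)(6 9 15) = [13, 1, 2, 3, 4, 11, 9, 7, 8, 15, 10, 0, 12, 5, 14, 6]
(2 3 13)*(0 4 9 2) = [4, 1, 3, 13, 9, 5, 6, 7, 8, 2, 10, 11, 12, 0] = (0 4 9 2 3 13)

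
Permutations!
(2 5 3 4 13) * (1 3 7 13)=[0, 3, 5, 4, 1, 7, 6, 13, 8, 9, 10, 11, 12, 2]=(1 3 4)(2 5 7 13)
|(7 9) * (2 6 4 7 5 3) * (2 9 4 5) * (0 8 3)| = 14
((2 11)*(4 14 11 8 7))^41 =(2 11 14 4 7 8)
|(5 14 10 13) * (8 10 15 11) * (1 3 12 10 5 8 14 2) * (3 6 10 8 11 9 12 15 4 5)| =45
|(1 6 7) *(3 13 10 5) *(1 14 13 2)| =9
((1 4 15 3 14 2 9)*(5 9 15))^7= (1 9 5 4)(2 14 3 15)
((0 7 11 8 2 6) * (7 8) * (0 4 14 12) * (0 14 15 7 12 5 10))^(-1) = ((0 8 2 6 4 15 7 11 12 14 5 10))^(-1) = (0 10 5 14 12 11 7 15 4 6 2 8)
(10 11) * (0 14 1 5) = (0 14 1 5)(10 11) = [14, 5, 2, 3, 4, 0, 6, 7, 8, 9, 11, 10, 12, 13, 1]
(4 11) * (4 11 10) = [0, 1, 2, 3, 10, 5, 6, 7, 8, 9, 4, 11] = (11)(4 10)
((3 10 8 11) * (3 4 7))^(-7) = (3 7 4 11 8 10)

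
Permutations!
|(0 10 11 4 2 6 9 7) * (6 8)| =|(0 10 11 4 2 8 6 9 7)| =9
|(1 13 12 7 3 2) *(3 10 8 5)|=|(1 13 12 7 10 8 5 3 2)|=9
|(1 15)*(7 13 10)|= 6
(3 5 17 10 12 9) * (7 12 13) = [0, 1, 2, 5, 4, 17, 6, 12, 8, 3, 13, 11, 9, 7, 14, 15, 16, 10] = (3 5 17 10 13 7 12 9)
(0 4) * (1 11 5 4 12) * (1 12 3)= (12)(0 3 1 11 5 4)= [3, 11, 2, 1, 0, 4, 6, 7, 8, 9, 10, 5, 12]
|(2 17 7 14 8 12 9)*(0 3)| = |(0 3)(2 17 7 14 8 12 9)| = 14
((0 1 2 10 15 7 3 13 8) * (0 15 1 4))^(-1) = (0 4)(1 10 2)(3 7 15 8 13)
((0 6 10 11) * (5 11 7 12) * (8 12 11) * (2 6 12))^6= (0 10 8)(2 12 7)(5 11 6)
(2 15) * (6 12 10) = (2 15)(6 12 10) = [0, 1, 15, 3, 4, 5, 12, 7, 8, 9, 6, 11, 10, 13, 14, 2]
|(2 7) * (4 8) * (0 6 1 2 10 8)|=|(0 6 1 2 7 10 8 4)|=8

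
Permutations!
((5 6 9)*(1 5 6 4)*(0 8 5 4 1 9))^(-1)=((0 8 5 1 4 9 6))^(-1)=(0 6 9 4 1 5 8)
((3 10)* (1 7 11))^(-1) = ((1 7 11)(3 10))^(-1) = (1 11 7)(3 10)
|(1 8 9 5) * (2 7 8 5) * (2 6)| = |(1 5)(2 7 8 9 6)| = 10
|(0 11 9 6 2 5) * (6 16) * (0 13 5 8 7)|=8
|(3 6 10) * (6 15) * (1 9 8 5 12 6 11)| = 10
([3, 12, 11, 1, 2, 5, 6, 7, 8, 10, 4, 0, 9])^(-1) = (0 11 2 4 10 9 12 1 3)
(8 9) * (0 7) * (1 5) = (0 7)(1 5)(8 9) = [7, 5, 2, 3, 4, 1, 6, 0, 9, 8]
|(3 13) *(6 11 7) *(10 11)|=4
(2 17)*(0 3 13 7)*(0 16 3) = (2 17)(3 13 7 16) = [0, 1, 17, 13, 4, 5, 6, 16, 8, 9, 10, 11, 12, 7, 14, 15, 3, 2]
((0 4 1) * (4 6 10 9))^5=((0 6 10 9 4 1))^5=(0 1 4 9 10 6)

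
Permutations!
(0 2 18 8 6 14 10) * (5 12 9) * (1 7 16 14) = (0 2 18 8 6 1 7 16 14 10)(5 12 9) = [2, 7, 18, 3, 4, 12, 1, 16, 6, 5, 0, 11, 9, 13, 10, 15, 14, 17, 8]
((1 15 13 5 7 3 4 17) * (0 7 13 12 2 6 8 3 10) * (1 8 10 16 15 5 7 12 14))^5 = ((0 12 2 6 10)(1 5 13 7 16 15 14)(3 4 17 8))^5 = (1 15 7 5 14 16 13)(3 4 17 8)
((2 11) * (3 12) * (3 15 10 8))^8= (3 10 12 8 15)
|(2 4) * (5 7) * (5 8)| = 6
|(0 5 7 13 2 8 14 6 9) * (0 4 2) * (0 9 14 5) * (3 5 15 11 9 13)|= |(2 8 15 11 9 4)(3 5 7)(6 14)|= 6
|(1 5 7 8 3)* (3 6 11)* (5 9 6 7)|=|(1 9 6 11 3)(7 8)|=10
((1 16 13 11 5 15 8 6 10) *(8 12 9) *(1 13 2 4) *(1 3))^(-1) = ((1 16 2 4 3)(5 15 12 9 8 6 10 13 11))^(-1) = (1 3 4 2 16)(5 11 13 10 6 8 9 12 15)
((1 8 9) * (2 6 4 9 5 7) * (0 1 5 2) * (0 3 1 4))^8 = (0 2 1 7 9)(3 5 4 6 8)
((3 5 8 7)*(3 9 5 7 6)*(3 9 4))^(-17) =(3 7 4)(5 9 6 8)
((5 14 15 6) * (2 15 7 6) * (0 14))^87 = (0 7 5 14 6)(2 15)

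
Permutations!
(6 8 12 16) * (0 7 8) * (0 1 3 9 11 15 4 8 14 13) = (0 7 14 13)(1 3 9 11 15 4 8 12 16 6) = [7, 3, 2, 9, 8, 5, 1, 14, 12, 11, 10, 15, 16, 0, 13, 4, 6]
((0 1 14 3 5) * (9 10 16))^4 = (0 5 3 14 1)(9 10 16)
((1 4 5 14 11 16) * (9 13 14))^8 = (16)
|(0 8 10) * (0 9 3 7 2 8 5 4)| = 6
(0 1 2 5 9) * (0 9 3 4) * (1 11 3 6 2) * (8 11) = (0 8 11 3 4)(2 5 6) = [8, 1, 5, 4, 0, 6, 2, 7, 11, 9, 10, 3]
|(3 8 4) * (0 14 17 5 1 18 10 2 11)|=|(0 14 17 5 1 18 10 2 11)(3 8 4)|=9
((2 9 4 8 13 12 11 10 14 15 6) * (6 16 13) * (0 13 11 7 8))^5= ((0 13 12 7 8 6 2 9 4)(10 14 15 16 11))^5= (16)(0 6 13 2 12 9 7 4 8)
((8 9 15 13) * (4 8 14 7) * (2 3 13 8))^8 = (2 13 7)(3 14 4)(8 15 9)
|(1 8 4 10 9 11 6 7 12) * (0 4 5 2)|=12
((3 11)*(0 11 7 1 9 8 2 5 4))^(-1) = (0 4 5 2 8 9 1 7 3 11)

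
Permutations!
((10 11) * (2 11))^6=(11)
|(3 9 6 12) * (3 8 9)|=4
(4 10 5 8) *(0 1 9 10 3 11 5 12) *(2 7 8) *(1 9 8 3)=(0 9 10 12)(1 8 4)(2 7 3 11 5)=[9, 8, 7, 11, 1, 2, 6, 3, 4, 10, 12, 5, 0]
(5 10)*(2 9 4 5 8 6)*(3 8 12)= (2 9 4 5 10 12 3 8 6)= [0, 1, 9, 8, 5, 10, 2, 7, 6, 4, 12, 11, 3]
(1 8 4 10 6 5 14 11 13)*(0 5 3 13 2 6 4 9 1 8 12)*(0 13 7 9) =(0 5 14 11 2 6 3 7 9 1 12 13 8)(4 10) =[5, 12, 6, 7, 10, 14, 3, 9, 0, 1, 4, 2, 13, 8, 11]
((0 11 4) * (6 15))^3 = (6 15)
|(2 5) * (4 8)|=2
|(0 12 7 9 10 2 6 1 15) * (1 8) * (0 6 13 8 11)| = 12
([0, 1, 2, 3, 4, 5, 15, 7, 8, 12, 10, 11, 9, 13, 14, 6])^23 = (6 15)(9 12)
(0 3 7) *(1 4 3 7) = (0 7)(1 4 3) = [7, 4, 2, 1, 3, 5, 6, 0]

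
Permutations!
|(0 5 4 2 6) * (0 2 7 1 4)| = |(0 5)(1 4 7)(2 6)| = 6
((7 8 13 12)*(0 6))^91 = ((0 6)(7 8 13 12))^91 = (0 6)(7 12 13 8)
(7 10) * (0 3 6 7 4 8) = [3, 1, 2, 6, 8, 5, 7, 10, 0, 9, 4] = (0 3 6 7 10 4 8)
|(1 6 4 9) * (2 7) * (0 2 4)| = |(0 2 7 4 9 1 6)| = 7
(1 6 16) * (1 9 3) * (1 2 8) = [0, 6, 8, 2, 4, 5, 16, 7, 1, 3, 10, 11, 12, 13, 14, 15, 9] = (1 6 16 9 3 2 8)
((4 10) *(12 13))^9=(4 10)(12 13)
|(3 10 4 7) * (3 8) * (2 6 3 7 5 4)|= |(2 6 3 10)(4 5)(7 8)|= 4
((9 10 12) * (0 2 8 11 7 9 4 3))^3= ((0 2 8 11 7 9 10 12 4 3))^3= (0 11 10 3 8 9 4 2 7 12)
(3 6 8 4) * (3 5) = (3 6 8 4 5) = [0, 1, 2, 6, 5, 3, 8, 7, 4]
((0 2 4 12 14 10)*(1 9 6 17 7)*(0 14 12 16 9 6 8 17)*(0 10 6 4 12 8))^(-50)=(17)(6 10 14)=((0 2 12 8 17 7 1 4 16 9)(6 10 14))^(-50)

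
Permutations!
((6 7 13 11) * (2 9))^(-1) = (2 9)(6 11 13 7)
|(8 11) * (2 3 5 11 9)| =6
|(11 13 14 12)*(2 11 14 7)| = 4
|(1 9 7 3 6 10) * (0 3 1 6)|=6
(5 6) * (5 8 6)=(6 8)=[0, 1, 2, 3, 4, 5, 8, 7, 6]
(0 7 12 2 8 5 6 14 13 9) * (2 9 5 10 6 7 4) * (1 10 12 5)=(0 4 2 8 12 9)(1 10 6 14 13)(5 7)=[4, 10, 8, 3, 2, 7, 14, 5, 12, 0, 6, 11, 9, 1, 13]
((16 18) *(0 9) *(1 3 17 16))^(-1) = (0 9)(1 18 16 17 3)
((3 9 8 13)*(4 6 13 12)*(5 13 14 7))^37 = (3 7 4 9 5 6 8 13 14 12) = ((3 9 8 12 4 6 14 7 5 13))^37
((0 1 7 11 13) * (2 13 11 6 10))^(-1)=(0 13 2 10 6 7 1)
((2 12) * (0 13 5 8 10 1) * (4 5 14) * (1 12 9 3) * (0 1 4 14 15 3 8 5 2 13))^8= ((2 9 8 10 12 13 15 3 4))^8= (2 4 3 15 13 12 10 8 9)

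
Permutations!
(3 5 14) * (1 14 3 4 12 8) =(1 14 4 12 8)(3 5) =[0, 14, 2, 5, 12, 3, 6, 7, 1, 9, 10, 11, 8, 13, 4]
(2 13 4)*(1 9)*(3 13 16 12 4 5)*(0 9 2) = (0 9 1 2 16 12 4)(3 13 5) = [9, 2, 16, 13, 0, 3, 6, 7, 8, 1, 10, 11, 4, 5, 14, 15, 12]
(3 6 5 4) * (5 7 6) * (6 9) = (3 5 4)(6 7 9) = [0, 1, 2, 5, 3, 4, 7, 9, 8, 6]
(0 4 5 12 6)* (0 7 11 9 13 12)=(0 4 5)(6 7 11 9 13 12)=[4, 1, 2, 3, 5, 0, 7, 11, 8, 13, 10, 9, 6, 12]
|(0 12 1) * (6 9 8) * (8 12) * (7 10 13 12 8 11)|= 21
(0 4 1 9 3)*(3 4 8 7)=[8, 9, 2, 0, 1, 5, 6, 3, 7, 4]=(0 8 7 3)(1 9 4)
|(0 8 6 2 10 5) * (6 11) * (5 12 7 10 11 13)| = |(0 8 13 5)(2 11 6)(7 10 12)| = 12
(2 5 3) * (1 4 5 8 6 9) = (1 4 5 3 2 8 6 9) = [0, 4, 8, 2, 5, 3, 9, 7, 6, 1]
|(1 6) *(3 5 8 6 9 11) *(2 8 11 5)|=8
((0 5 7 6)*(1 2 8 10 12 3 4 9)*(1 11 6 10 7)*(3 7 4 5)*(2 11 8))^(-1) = (0 6 11 1 5 3)(4 8 9)(7 12 10)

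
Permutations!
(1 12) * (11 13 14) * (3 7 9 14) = (1 12)(3 7 9 14 11 13) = [0, 12, 2, 7, 4, 5, 6, 9, 8, 14, 10, 13, 1, 3, 11]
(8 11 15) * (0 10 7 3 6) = (0 10 7 3 6)(8 11 15) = [10, 1, 2, 6, 4, 5, 0, 3, 11, 9, 7, 15, 12, 13, 14, 8]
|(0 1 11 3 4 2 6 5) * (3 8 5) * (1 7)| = |(0 7 1 11 8 5)(2 6 3 4)| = 12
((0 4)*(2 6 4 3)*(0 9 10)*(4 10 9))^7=(0 2 10 3 6)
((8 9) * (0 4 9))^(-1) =((0 4 9 8))^(-1) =(0 8 9 4)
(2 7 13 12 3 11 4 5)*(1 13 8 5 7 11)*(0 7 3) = [7, 13, 11, 1, 3, 2, 6, 8, 5, 9, 10, 4, 0, 12] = (0 7 8 5 2 11 4 3 1 13 12)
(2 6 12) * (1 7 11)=[0, 7, 6, 3, 4, 5, 12, 11, 8, 9, 10, 1, 2]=(1 7 11)(2 6 12)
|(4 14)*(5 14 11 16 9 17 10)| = |(4 11 16 9 17 10 5 14)| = 8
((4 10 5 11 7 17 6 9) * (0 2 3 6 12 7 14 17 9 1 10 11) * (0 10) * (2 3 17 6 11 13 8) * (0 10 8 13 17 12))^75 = ((0 3 11 14 6 1 10 5 8 2 12 7 9 4 17))^75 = (17)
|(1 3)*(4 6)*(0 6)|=6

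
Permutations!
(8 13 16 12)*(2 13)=(2 13 16 12 8)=[0, 1, 13, 3, 4, 5, 6, 7, 2, 9, 10, 11, 8, 16, 14, 15, 12]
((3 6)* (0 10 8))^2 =((0 10 8)(3 6))^2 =(0 8 10)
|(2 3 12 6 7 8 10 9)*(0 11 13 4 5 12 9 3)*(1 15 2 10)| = |(0 11 13 4 5 12 6 7 8 1 15 2)(3 9 10)| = 12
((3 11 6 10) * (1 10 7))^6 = ((1 10 3 11 6 7))^6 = (11)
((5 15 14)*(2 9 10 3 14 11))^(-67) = ((2 9 10 3 14 5 15 11))^(-67) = (2 5 10 11 14 9 15 3)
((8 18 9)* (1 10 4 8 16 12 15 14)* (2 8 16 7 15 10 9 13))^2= (1 7 14 9 15)(2 18)(4 12)(8 13)(10 16)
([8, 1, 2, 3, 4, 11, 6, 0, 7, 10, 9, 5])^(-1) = (0 7 8)(5 11)(9 10)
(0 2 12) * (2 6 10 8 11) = (0 6 10 8 11 2 12) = [6, 1, 12, 3, 4, 5, 10, 7, 11, 9, 8, 2, 0]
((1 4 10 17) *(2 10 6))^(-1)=(1 17 10 2 6 4)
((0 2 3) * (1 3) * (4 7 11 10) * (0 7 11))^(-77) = (0 3 2 7 1)(4 11 10)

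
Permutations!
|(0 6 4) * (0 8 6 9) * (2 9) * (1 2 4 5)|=8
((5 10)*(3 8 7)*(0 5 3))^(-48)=(10)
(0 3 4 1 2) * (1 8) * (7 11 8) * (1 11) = (0 3 4 7 1 2)(8 11) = [3, 2, 0, 4, 7, 5, 6, 1, 11, 9, 10, 8]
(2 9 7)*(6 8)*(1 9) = (1 9 7 2)(6 8) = [0, 9, 1, 3, 4, 5, 8, 2, 6, 7]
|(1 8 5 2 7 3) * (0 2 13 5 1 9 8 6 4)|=18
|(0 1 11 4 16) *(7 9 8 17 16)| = |(0 1 11 4 7 9 8 17 16)| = 9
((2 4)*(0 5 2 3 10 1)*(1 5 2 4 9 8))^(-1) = ((0 2 9 8 1)(3 10 5 4))^(-1) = (0 1 8 9 2)(3 4 5 10)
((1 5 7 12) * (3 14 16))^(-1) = (1 12 7 5)(3 16 14) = ((1 5 7 12)(3 14 16))^(-1)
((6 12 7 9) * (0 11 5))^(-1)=((0 11 5)(6 12 7 9))^(-1)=(0 5 11)(6 9 7 12)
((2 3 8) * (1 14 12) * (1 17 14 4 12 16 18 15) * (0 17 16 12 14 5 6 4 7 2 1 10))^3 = (0 6 12 15 17 4 16 10 5 14 18)(1 3 7 8 2)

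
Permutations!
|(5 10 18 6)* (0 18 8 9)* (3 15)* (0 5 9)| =14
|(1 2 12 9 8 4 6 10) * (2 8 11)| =|(1 8 4 6 10)(2 12 9 11)| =20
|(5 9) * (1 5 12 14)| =|(1 5 9 12 14)| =5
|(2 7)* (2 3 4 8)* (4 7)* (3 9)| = |(2 4 8)(3 7 9)| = 3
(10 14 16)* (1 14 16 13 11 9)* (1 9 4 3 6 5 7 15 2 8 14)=(2 8 14 13 11 4 3 6 5 7 15)(10 16)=[0, 1, 8, 6, 3, 7, 5, 15, 14, 9, 16, 4, 12, 11, 13, 2, 10]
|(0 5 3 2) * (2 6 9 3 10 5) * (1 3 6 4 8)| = |(0 2)(1 3 4 8)(5 10)(6 9)| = 4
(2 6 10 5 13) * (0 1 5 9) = (0 1 5 13 2 6 10 9) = [1, 5, 6, 3, 4, 13, 10, 7, 8, 0, 9, 11, 12, 2]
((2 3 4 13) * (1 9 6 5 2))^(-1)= (1 13 4 3 2 5 6 9)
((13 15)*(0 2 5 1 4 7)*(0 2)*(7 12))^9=((1 4 12 7 2 5)(13 15))^9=(1 7)(2 4)(5 12)(13 15)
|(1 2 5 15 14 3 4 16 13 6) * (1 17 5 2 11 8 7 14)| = |(1 11 8 7 14 3 4 16 13 6 17 5 15)| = 13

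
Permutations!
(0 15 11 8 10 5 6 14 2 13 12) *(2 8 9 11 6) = (0 15 6 14 8 10 5 2 13 12)(9 11) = [15, 1, 13, 3, 4, 2, 14, 7, 10, 11, 5, 9, 0, 12, 8, 6]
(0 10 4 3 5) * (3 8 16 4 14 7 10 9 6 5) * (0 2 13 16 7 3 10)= [9, 1, 13, 10, 8, 2, 5, 0, 7, 6, 14, 11, 12, 16, 3, 15, 4]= (0 9 6 5 2 13 16 4 8 7)(3 10 14)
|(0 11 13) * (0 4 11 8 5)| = 3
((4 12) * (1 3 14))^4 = ((1 3 14)(4 12))^4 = (1 3 14)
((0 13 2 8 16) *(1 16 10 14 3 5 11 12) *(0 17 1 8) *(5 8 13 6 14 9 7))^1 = (0 6 14 3 8 10 9 7 5 11 12 13 2)(1 16 17)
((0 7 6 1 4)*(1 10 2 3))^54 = (0 1 2 6)(3 10 7 4)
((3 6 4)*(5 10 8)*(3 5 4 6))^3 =((4 5 10 8))^3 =(4 8 10 5)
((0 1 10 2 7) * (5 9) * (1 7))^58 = (1 10 2)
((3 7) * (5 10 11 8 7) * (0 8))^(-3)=((0 8 7 3 5 10 11))^(-3)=(0 5 8 10 7 11 3)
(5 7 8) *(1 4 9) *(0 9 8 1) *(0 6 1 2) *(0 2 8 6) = (0 9)(1 4 6)(5 7 8) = [9, 4, 2, 3, 6, 7, 1, 8, 5, 0]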